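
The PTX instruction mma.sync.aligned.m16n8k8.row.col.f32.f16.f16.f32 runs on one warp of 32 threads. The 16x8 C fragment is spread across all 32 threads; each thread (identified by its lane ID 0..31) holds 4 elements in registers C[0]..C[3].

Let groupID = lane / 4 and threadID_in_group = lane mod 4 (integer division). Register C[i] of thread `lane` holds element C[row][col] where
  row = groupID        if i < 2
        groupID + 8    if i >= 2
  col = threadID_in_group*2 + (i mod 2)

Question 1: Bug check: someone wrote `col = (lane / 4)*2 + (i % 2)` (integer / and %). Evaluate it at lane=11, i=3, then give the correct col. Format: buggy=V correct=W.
buggy=5 correct=7

`(lane / 4)*2 + (i % 2)`[11,3]->5
L=11->gid=11>>2=2, tid=11&3=3
[3]->row 2+8=10  col 3·2+1=7
col: 5 vs 7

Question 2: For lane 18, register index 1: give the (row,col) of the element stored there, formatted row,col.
lane 18=>18/4=4, 18 mod 4=2
i=1  r:4+0=>4  c:2·2+1=>5

4,5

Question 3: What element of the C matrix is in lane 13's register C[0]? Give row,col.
lane 13: gid=3 (13/4), tid=1 (13%4)
i=0: r=3+0=3, c=1*2+0=2

3,2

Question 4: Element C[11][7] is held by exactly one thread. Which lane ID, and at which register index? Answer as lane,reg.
15,3

r:11=>grp=3,rB=1  c:7=>tig=3,lo=1
L=3*4+3=15  i=1*2+1=3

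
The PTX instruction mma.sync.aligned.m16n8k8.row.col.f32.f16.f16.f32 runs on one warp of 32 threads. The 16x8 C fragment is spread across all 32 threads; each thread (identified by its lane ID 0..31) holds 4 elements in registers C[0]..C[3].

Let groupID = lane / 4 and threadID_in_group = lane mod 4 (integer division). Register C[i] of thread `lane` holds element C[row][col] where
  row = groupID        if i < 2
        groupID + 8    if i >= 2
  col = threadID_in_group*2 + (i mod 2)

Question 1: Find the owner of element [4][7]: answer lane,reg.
r: 4->gid=4,r8=0  c: 7->tid=3,i&1=1
L=4*4+3=19  i=0*2+1=1

19,1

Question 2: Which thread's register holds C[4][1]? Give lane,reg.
16,1

r=4->g=4,rb=0  c=1->t=0,b0=1
L=4*4+0=16  i=0*2+1=1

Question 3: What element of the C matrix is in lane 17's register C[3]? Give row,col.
lane 17->17/4=4, 17 mod 4=1
i=3  r:4+8->12  c:2·1+1->3

12,3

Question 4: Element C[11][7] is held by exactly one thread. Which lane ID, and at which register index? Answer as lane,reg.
r=11⇒gr=3,Rb=1  c=7⇒th=3,odd=1
L=3*4+3=15  i=1*2+1=3

15,3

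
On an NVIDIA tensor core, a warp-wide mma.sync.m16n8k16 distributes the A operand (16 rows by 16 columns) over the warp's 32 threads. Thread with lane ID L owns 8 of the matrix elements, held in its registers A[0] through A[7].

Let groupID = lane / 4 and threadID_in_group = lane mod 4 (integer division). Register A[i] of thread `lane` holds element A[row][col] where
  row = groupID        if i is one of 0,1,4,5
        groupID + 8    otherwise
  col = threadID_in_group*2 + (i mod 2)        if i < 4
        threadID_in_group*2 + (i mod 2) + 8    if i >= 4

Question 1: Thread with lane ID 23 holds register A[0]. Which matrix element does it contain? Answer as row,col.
23: G=5,T=3
[0] (5+0,3*2+0+0) = (5,6)

5,6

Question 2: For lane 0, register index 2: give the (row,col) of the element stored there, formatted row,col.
0: G=0,T=0
[2] (0+8,0*2+0+0) = (8,0)

8,0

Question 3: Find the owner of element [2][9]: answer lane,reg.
8,5

r=2→G=2,rhi=0  c=9→chi=1,T=0,p=1
L=2*4+0=8  i=1*4+0*2+1=5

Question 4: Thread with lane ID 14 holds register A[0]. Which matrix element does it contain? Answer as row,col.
3,4

lane 14: gr=3 (14/4), th=2 (14%4)
i=0: r=3+0=3, c=2*2+0+0=4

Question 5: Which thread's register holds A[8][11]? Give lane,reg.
1,7

r=8->g=0,rb=1  c=11->cb=1,t=1,b0=1
L=0*4+1=1  i=1*4+1*2+1=7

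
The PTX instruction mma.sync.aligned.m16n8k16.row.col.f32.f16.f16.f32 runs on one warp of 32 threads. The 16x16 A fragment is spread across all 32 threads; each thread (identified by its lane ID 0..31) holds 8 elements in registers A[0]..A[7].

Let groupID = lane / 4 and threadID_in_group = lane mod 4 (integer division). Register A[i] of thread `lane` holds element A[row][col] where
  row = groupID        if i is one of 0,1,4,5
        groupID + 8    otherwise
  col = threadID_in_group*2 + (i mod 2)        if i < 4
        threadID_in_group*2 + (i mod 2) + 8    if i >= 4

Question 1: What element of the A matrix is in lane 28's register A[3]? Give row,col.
lane 28: gid=7 (28/4), tid=0 (28%4)
i=3: r=7+8=15, c=0*2+1+0=1

15,1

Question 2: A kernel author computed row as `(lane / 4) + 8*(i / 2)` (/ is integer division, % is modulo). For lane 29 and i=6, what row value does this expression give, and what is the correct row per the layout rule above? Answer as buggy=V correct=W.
`(lane / 4) + 8*(i / 2)`[29,6]->31
29: gid=7,tid=1
[6] (7+8,1*2+0+8) = (15,10)
row: 31 vs 15

buggy=31 correct=15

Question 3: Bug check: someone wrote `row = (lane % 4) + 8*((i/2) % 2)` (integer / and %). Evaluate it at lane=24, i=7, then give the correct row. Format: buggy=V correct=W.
`(lane % 4) + 8*((i/2) % 2)`[24,7]->8
lane 24: g=6 (24/4), t=0 (24%4)
i=7: r=6+8=14, c=0*2+1+8=9
row: 8 vs 14

buggy=8 correct=14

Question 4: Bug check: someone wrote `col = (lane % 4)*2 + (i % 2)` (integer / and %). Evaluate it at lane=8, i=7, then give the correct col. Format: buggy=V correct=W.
`(lane % 4)*2 + (i % 2)`[8,7]=>1
lane 8: grp=2 (8/4), tig=0 (8%4)
i=7: r=2+8=10, c=0*2+1+8=9
col: 1 vs 9

buggy=1 correct=9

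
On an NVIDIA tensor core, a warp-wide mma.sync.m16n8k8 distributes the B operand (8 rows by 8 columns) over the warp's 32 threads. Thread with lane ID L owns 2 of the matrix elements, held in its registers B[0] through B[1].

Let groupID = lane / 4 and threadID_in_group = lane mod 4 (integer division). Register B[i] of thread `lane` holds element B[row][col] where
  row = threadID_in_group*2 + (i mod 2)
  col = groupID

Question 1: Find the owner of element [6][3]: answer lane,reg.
15,0

c:3=>grp=3  r:6=>tig=3,lo=0
L=3*4+3=15  i=0=0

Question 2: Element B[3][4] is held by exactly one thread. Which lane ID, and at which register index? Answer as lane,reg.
17,1

c=4⇒gr=4  r=3⇒th=1,odd=1
L=4*4+1=17  i=1=1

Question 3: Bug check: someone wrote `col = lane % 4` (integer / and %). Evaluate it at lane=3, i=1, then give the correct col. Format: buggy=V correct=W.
buggy=3 correct=0

`lane % 4`[3,1]->3
lane 3: g=0 (3/4), t=3 (3%4)
i=1: r=3*2+1=7, c=g=0
col: 3 vs 0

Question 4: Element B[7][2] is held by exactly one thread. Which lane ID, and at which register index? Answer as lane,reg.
c: 2->gid=2  r: 7->tid=3,i&1=1
L=2*4+3=11  i=1=1

11,1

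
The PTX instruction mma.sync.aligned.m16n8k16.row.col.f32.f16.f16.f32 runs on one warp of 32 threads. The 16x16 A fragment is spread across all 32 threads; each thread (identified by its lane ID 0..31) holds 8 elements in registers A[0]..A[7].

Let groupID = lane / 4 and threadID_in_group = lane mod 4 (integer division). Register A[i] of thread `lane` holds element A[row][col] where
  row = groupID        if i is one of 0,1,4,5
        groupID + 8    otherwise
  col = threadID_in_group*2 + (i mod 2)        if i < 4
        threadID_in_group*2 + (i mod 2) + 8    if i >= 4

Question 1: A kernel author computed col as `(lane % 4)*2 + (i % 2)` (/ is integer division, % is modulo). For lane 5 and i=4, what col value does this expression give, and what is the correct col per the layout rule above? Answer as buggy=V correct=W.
buggy=2 correct=10

`(lane % 4)*2 + (i % 2)`[5,4]->2
lane 5: gid=1 (5/4), tid=1 (5%4)
i=4: r=1+0=1, c=1*2+0+8=10
col: 2 vs 10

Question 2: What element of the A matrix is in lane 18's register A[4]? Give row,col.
4,12

lane 18->18/4=4, 18 mod 4=2
i=4  r:4+0->4  c:2·2+0+8->12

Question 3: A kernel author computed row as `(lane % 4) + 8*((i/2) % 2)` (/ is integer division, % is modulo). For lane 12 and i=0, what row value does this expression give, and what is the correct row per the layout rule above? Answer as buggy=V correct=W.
`(lane % 4) + 8*((i/2) % 2)`[12,0]→0
lane 12: G=3 (12/4), T=0 (12%4)
i=0: r=3+0=3, c=0*2+0+0=0
row: 0 vs 3

buggy=0 correct=3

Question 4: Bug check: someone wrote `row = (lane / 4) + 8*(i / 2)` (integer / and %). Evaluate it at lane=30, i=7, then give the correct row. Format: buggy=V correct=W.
`(lane / 4) + 8*(i / 2)`[30,7]→31
L=30→G=30>>2=7, T=30&3=2
[7]→row 7+8=15  col 2·2+1+8=13
row: 31 vs 15

buggy=31 correct=15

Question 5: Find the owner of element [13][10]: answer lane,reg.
21,6

r:13=>grp=5,rB=1  c:10=>cB=1,tig=1,lo=0
L=5*4+1=21  i=1*4+1*2+0=6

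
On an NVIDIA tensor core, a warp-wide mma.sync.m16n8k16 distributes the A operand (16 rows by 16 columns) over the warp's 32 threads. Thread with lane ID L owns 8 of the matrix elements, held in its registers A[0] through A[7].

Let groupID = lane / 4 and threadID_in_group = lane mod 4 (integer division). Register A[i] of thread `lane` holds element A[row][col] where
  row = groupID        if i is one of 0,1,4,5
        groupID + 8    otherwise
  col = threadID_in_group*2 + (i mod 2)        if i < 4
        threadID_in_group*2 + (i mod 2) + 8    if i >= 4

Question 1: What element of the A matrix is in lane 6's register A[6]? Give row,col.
9,12

lane 6: gid=1 (6/4), tid=2 (6%4)
i=6: r=1+8=9, c=2*2+0+8=12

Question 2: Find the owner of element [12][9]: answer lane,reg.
r: 12->gid=4,r8=1  c: 9->c8=1,tid=0,i&1=1
L=4*4+0=16  i=1*4+1*2+1=7

16,7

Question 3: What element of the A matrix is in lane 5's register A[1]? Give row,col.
1,3

lane 5⇒5/4=1, 5 mod 4=1
i=1  r:1+0⇒1  c:2·1+1+0⇒3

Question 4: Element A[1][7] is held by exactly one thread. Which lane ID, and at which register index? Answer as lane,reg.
r=1→G=1,rhi=0  c=7→chi=0,T=3,p=1
L=1*4+3=7  i=0*4+0*2+1=1

7,1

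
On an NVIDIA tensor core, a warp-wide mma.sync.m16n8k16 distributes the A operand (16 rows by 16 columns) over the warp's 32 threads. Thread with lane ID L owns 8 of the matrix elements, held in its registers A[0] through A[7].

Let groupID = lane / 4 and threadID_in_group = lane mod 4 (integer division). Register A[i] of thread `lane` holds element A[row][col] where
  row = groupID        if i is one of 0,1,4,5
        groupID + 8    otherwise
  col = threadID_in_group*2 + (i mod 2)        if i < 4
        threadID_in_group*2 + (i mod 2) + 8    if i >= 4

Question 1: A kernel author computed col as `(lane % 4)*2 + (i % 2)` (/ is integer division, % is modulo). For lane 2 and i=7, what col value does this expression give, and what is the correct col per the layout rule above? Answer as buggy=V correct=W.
buggy=5 correct=13

`(lane % 4)*2 + (i % 2)`[2,7]⇒5
lane 2: gr=0 (2/4), th=2 (2%4)
i=7: r=0+8=8, c=2*2+1+8=13
col: 5 vs 13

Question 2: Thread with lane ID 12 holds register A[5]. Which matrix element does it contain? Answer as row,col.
lane 12→12/4=3, 12 mod 4=0
i=5  r:3+0→3  c:2·0+1+8→9

3,9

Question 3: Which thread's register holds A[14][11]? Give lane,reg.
25,7

r=14->g=6,rb=1  c=11->cb=1,t=1,b0=1
L=6*4+1=25  i=1*4+1*2+1=7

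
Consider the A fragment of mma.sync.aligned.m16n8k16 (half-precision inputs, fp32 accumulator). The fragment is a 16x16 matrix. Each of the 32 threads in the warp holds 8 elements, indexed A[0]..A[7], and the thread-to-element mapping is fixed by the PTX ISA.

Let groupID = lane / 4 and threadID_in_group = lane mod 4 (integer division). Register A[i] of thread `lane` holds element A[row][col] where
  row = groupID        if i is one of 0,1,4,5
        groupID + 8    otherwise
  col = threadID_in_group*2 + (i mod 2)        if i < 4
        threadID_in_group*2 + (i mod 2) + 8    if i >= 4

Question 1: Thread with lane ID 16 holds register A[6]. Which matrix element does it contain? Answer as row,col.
12,8

L=16->gid=16>>2=4, tid=16&3=0
[6]->row 4+8=12  col 0·2+0+8=8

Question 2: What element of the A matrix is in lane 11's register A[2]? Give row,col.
L=11⇒gr=11>>2=2, th=11&3=3
[2]⇒row 2+8=10  col 3·2+0+0=6

10,6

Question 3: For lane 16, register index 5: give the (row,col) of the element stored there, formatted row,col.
lane 16: G=4 (16/4), T=0 (16%4)
i=5: r=4+0=4, c=0*2+1+8=9

4,9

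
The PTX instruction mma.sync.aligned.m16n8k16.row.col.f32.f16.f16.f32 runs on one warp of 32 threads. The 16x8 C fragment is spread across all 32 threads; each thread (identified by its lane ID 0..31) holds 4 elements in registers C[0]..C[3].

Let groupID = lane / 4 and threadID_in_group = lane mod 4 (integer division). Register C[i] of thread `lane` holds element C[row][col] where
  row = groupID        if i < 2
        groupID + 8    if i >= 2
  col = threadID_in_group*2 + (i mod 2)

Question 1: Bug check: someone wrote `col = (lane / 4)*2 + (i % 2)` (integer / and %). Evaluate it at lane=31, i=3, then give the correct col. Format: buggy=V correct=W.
buggy=15 correct=7

`(lane / 4)*2 + (i % 2)`[31,3]=>15
31: grp=7,tig=3
[3] (7+8,3*2+1) = (15,7)
col: 15 vs 7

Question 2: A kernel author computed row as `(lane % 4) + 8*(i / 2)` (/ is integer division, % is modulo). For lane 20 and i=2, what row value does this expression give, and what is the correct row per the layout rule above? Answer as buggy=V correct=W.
buggy=8 correct=13

`(lane % 4) + 8*(i / 2)`[20,2]->8
lane 20->20/4=5, 20 mod 4=0
i=2  r:5+8->13  c:2·0+0->0
row: 8 vs 13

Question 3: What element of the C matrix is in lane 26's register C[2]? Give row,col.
26: grp=6,tig=2
[2] (6+8,2*2+0) = (14,4)

14,4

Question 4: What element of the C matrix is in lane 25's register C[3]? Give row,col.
L=25->g=25>>2=6, t=25&3=1
[3]->row 6+8=14  col 1·2+1=3

14,3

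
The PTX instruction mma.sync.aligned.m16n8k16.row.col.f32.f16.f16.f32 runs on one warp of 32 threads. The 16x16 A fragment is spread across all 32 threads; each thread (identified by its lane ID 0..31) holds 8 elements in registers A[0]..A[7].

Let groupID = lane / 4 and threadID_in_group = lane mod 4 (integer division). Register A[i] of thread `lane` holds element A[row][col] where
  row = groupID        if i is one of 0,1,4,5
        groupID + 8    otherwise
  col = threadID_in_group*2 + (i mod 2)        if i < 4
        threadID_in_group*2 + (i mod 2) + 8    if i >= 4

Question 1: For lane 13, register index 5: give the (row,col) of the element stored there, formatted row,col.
lane 13→13/4=3, 13 mod 4=1
i=5  r:3+0→3  c:2·1+1+8→11

3,11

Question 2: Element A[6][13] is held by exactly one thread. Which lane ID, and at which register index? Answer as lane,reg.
r: 6->gid=6,r8=0  c: 13->c8=1,tid=2,i&1=1
L=6*4+2=26  i=1*4+0*2+1=5

26,5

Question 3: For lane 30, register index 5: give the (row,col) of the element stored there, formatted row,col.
L=30->g=30>>2=7, t=30&3=2
[5]->row 7+0=7  col 2·2+1+8=13

7,13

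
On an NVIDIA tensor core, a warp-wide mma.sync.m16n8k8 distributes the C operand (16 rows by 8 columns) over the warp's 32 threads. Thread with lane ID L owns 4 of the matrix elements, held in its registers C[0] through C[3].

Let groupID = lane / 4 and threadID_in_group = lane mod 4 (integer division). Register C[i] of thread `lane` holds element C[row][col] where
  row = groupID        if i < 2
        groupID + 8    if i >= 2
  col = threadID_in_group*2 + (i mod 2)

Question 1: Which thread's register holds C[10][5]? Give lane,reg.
r: 10->gid=2,r8=1  c: 5->tid=2,i&1=1
L=2*4+2=10  i=1*2+1=3

10,3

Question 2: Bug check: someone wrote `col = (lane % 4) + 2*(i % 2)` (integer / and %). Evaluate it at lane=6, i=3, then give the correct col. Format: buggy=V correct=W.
`(lane % 4) + 2*(i % 2)`[6,3]⇒4
lane 6: gr=1 (6/4), th=2 (6%4)
i=3: r=1+8=9, c=2*2+1=5
col: 4 vs 5

buggy=4 correct=5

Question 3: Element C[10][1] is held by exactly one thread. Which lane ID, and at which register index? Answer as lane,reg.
r:10=>grp=2,rB=1  c:1=>tig=0,lo=1
L=2*4+0=8  i=1*2+1=3

8,3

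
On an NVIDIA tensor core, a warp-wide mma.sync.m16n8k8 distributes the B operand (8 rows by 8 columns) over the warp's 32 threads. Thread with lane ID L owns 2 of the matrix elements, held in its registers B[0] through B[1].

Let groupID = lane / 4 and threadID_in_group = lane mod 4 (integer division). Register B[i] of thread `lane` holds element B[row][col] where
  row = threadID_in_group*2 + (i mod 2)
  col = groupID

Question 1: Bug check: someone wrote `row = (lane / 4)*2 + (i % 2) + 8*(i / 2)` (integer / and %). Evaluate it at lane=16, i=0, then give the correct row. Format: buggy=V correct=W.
buggy=8 correct=0

`(lane / 4)*2 + (i % 2) + 8*(i / 2)`[16,0]->8
16: gid=4,tid=0
[0] (0*2+0,4) = (0,4)
row: 8 vs 0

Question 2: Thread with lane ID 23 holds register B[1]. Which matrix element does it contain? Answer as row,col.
7,5

lane 23=>23/4=5, 23 mod 4=3
i=1  r:2·3+1=>7  c:5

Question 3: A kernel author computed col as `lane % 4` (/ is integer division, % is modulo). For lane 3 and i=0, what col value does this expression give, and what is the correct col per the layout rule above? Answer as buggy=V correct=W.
buggy=3 correct=0

`lane % 4`[3,0]=>3
L=3=>grp=3>>2=0, tig=3&3=3
[0]=>row 3·2+0=6  col grp=0
col: 3 vs 0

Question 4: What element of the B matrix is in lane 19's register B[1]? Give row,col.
lane 19->19/4=4, 19 mod 4=3
i=1  r:2·3+1->7  c:4

7,4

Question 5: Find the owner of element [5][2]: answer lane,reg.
10,1

c=2→G=2  r=5→T=2,p=1
L=2*4+2=10  i=1=1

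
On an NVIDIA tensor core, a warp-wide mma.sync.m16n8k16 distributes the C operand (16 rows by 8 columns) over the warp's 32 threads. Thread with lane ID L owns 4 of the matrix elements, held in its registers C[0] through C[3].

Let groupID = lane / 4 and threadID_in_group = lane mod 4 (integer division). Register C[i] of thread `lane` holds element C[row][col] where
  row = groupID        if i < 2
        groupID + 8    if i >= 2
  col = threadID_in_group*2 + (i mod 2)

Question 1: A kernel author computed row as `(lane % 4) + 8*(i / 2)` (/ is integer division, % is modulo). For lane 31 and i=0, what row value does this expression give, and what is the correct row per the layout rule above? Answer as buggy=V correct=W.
buggy=3 correct=7

`(lane % 4) + 8*(i / 2)`[31,0]=>3
lane 31: grp=7 (31/4), tig=3 (31%4)
i=0: r=7+0=7, c=3*2+0=6
row: 3 vs 7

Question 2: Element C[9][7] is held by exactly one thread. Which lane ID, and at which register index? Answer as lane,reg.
7,3

r=9⇒gr=1,Rb=1  c=7⇒th=3,odd=1
L=1*4+3=7  i=1*2+1=3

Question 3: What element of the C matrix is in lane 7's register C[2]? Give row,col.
lane 7→7/4=1, 7 mod 4=3
i=2  r:1+8→9  c:2·3+0→6

9,6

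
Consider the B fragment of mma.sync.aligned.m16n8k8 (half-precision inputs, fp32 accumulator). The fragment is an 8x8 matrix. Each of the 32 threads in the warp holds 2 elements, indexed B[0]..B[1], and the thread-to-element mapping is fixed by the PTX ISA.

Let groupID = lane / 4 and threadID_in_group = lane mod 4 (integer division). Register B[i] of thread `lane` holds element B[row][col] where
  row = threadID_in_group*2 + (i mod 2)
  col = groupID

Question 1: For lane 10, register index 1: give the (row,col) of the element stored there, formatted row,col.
5,2

lane 10: grp=2 (10/4), tig=2 (10%4)
i=1: r=2*2+1=5, c=grp=2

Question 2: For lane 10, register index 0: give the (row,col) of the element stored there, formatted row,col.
4,2

lane 10: G=2 (10/4), T=2 (10%4)
i=0: r=2*2+0=4, c=G=2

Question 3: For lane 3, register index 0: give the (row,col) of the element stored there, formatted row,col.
lane 3: G=0 (3/4), T=3 (3%4)
i=0: r=3*2+0=6, c=G=0

6,0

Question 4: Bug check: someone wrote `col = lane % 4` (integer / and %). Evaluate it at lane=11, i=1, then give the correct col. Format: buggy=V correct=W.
`lane % 4`[11,1]->3
11: g=2,t=3
[1] (3*2+1,2) = (7,2)
col: 3 vs 2

buggy=3 correct=2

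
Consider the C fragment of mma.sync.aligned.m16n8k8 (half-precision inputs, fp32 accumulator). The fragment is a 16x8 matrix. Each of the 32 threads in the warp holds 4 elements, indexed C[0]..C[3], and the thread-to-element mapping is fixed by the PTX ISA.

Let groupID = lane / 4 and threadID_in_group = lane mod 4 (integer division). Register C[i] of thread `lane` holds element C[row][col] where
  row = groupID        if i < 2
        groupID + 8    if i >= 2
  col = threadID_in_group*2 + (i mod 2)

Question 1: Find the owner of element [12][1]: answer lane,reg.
16,3

r: 12->gid=4,r8=1  c: 1->tid=0,i&1=1
L=4*4+0=16  i=1*2+1=3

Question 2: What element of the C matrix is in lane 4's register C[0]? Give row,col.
1,0

L=4=>grp=4>>2=1, tig=4&3=0
[0]=>row 1+0=1  col 0·2+0=0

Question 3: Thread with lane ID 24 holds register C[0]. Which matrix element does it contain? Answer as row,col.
6,0

lane 24=>24/4=6, 24 mod 4=0
i=0  r:6+0=>6  c:2·0+0=>0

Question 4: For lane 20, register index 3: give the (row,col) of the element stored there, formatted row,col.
13,1

20: gid=5,tid=0
[3] (5+8,0*2+1) = (13,1)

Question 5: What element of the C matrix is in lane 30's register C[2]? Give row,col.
L=30=>grp=30>>2=7, tig=30&3=2
[2]=>row 7+8=15  col 2·2+0=4

15,4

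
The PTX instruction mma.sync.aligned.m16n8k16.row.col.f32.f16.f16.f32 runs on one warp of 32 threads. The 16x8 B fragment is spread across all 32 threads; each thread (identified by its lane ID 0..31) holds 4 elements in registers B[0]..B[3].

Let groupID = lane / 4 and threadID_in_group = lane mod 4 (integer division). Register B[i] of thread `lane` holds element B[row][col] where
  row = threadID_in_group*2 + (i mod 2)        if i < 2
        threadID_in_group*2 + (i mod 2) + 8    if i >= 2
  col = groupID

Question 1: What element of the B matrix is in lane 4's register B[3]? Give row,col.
9,1

L=4→G=4>>2=1, T=4&3=0
[3]→row 0·2+1+8=9  col G=1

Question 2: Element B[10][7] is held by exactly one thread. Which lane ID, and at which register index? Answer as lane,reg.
c=7⇒gr=7  r=10⇒Rb=1,th=1,odd=0
L=7*4+1=29  i=1*2+0=2

29,2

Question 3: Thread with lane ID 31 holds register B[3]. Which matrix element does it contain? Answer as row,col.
31: gr=7,th=3
[3] (3*2+1+8,7) = (15,7)

15,7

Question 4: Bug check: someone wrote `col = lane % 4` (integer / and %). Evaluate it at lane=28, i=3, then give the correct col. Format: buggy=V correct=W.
`lane % 4`[28,3]->0
L=28->gid=28>>2=7, tid=28&3=0
[3]->row 0·2+1+8=9  col gid=7
col: 0 vs 7

buggy=0 correct=7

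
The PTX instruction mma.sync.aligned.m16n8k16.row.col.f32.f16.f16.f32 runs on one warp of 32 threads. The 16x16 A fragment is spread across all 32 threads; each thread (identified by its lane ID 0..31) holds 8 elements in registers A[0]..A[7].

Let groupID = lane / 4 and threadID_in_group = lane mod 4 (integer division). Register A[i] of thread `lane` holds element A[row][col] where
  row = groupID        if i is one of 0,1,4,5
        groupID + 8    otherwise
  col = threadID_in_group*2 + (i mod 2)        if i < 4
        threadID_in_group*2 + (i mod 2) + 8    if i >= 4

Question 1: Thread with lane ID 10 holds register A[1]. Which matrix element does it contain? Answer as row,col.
lane 10->10/4=2, 10 mod 4=2
i=1  r:2+0->2  c:2·2+1+0->5

2,5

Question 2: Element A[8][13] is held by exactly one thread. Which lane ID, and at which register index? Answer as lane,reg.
2,7

r=8⇒gr=0,Rb=1  c=13⇒Cb=1,th=2,odd=1
L=0*4+2=2  i=1*4+1*2+1=7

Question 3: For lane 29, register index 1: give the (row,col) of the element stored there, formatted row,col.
7,3

lane 29: gid=7 (29/4), tid=1 (29%4)
i=1: r=7+0=7, c=1*2+1+0=3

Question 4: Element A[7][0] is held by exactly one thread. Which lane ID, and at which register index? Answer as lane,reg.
28,0

r=7⇒gr=7,Rb=0  c=0⇒Cb=0,th=0,odd=0
L=7*4+0=28  i=0*4+0*2+0=0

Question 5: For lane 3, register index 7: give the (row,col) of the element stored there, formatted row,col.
8,15

3: G=0,T=3
[7] (0+8,3*2+1+8) = (8,15)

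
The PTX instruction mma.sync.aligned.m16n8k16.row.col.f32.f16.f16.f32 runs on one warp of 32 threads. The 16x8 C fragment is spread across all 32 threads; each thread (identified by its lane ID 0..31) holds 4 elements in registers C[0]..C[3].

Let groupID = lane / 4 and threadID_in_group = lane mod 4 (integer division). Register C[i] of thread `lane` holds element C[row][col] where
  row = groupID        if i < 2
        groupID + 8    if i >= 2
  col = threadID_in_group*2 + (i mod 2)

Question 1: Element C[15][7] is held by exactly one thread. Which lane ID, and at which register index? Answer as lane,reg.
31,3

r:15=>grp=7,rB=1  c:7=>tig=3,lo=1
L=7*4+3=31  i=1*2+1=3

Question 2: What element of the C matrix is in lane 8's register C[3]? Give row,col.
L=8=>grp=8>>2=2, tig=8&3=0
[3]=>row 2+8=10  col 0·2+1=1

10,1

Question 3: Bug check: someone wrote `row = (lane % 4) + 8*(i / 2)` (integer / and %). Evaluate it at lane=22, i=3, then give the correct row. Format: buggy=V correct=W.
`(lane % 4) + 8*(i / 2)`[22,3]⇒10
lane 22: gr=5 (22/4), th=2 (22%4)
i=3: r=5+8=13, c=2*2+1=5
row: 10 vs 13

buggy=10 correct=13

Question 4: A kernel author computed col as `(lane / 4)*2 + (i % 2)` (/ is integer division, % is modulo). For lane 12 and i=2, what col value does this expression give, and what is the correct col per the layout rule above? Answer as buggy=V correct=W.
`(lane / 4)*2 + (i % 2)`[12,2]→6
L=12→G=12>>2=3, T=12&3=0
[2]→row 3+8=11  col 0·2+0=0
col: 6 vs 0

buggy=6 correct=0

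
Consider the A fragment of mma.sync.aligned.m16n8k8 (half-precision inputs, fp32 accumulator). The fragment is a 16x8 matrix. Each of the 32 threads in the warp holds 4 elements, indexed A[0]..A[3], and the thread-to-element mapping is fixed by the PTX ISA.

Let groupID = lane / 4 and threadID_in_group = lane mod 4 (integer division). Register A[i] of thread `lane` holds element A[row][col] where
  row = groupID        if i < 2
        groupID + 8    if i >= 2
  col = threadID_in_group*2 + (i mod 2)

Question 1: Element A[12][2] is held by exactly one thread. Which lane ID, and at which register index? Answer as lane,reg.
17,2

r=12⇒gr=4,Rb=1  c=2⇒th=1,odd=0
L=4*4+1=17  i=1*2+0=2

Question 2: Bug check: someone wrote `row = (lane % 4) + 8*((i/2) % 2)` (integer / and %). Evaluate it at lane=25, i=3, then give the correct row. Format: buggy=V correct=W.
`(lane % 4) + 8*((i/2) % 2)`[25,3]=>9
25: grp=6,tig=1
[3] (6+8,1*2+1) = (14,3)
row: 9 vs 14

buggy=9 correct=14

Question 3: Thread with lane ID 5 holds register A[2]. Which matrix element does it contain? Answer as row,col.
5: g=1,t=1
[2] (1+8,1*2+0) = (9,2)

9,2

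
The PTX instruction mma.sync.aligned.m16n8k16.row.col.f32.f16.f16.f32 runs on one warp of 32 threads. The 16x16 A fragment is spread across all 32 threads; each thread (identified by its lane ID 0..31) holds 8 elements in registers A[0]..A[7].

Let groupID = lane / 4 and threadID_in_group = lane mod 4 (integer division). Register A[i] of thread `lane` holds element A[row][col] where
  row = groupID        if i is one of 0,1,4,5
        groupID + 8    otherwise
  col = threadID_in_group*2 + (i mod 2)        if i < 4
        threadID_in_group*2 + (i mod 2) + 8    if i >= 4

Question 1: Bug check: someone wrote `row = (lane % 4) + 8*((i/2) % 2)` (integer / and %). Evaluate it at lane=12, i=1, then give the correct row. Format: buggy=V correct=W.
buggy=0 correct=3

`(lane % 4) + 8*((i/2) % 2)`[12,1]=>0
lane 12=>12/4=3, 12 mod 4=0
i=1  r:3+0=>3  c:2·0+1+0=>1
row: 0 vs 3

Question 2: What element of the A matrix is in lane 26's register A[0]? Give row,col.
6,4

L=26⇒gr=26>>2=6, th=26&3=2
[0]⇒row 6+0=6  col 2·2+0+0=4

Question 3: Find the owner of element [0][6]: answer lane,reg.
r: 0->gid=0,r8=0  c: 6->c8=0,tid=3,i&1=0
L=0*4+3=3  i=0*4+0*2+0=0

3,0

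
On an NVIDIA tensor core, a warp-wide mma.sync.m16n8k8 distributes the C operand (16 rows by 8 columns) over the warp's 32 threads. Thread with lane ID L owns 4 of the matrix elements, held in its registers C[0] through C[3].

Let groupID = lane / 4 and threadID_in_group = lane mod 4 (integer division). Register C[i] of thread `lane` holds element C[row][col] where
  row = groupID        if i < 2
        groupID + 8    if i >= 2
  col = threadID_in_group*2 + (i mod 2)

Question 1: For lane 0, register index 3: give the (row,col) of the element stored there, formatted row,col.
8,1

L=0→G=0>>2=0, T=0&3=0
[3]→row 0+8=8  col 0·2+1=1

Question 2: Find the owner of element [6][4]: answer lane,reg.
26,0

r=6->g=6,rb=0  c=4->t=2,b0=0
L=6*4+2=26  i=0*2+0=0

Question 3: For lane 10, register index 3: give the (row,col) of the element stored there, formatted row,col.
10,5

lane 10: gid=2 (10/4), tid=2 (10%4)
i=3: r=2+8=10, c=2*2+1=5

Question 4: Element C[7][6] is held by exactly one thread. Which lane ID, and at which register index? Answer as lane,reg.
r: 7->gid=7,r8=0  c: 6->tid=3,i&1=0
L=7*4+3=31  i=0*2+0=0

31,0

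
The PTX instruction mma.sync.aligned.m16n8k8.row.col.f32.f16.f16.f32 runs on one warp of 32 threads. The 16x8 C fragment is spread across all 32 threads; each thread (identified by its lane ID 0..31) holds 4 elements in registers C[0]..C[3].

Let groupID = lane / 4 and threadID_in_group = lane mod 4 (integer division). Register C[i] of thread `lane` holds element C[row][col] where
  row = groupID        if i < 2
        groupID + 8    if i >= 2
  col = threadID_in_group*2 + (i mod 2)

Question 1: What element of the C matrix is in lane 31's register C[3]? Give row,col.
lane 31⇒31/4=7, 31 mod 4=3
i=3  r:7+8⇒15  c:2·3+1⇒7

15,7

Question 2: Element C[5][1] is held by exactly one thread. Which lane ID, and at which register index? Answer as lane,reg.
20,1

r=5→G=5,rhi=0  c=1→T=0,p=1
L=5*4+0=20  i=0*2+1=1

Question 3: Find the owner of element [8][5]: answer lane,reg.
2,3

r:8=>grp=0,rB=1  c:5=>tig=2,lo=1
L=0*4+2=2  i=1*2+1=3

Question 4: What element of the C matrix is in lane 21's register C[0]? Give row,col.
21: grp=5,tig=1
[0] (5+0,1*2+0) = (5,2)

5,2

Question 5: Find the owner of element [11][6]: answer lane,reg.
r=11->g=3,rb=1  c=6->t=3,b0=0
L=3*4+3=15  i=1*2+0=2

15,2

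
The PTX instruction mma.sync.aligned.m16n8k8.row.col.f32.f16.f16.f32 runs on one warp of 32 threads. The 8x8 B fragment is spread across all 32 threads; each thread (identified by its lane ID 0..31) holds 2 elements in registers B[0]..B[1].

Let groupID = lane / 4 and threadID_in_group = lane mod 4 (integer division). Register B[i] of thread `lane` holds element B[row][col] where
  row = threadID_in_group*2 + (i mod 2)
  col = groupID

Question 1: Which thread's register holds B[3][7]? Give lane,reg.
c: 7->gid=7  r: 3->tid=1,i&1=1
L=7*4+1=29  i=1=1

29,1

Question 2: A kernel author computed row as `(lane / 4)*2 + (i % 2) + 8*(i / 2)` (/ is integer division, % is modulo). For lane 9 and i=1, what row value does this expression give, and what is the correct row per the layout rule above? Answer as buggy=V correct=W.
`(lane / 4)*2 + (i % 2) + 8*(i / 2)`[9,1]⇒5
L=9⇒gr=9>>2=2, th=9&3=1
[1]⇒row 1·2+1=3  col gr=2
row: 5 vs 3

buggy=5 correct=3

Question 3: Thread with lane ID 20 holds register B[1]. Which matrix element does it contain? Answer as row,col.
1,5

lane 20: gid=5 (20/4), tid=0 (20%4)
i=1: r=0*2+1=1, c=gid=5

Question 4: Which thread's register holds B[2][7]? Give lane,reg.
29,0

c: 7->gid=7  r: 2->tid=1,i&1=0
L=7*4+1=29  i=0=0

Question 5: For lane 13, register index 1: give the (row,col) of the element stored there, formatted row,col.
lane 13⇒13/4=3, 13 mod 4=1
i=1  r:2·1+1⇒3  c:3

3,3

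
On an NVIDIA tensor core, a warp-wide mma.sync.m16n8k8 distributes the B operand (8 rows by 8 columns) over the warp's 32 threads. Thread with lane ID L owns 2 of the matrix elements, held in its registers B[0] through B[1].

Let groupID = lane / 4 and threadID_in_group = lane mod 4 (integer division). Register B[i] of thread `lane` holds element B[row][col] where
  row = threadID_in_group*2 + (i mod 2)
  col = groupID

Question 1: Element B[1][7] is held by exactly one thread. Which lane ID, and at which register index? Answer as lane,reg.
c=7->g=7  r=1->t=0,b0=1
L=7*4+0=28  i=1=1

28,1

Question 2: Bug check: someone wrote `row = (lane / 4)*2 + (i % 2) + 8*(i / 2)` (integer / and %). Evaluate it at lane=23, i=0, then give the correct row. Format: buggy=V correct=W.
buggy=10 correct=6

`(lane / 4)*2 + (i % 2) + 8*(i / 2)`[23,0]→10
L=23→G=23>>2=5, T=23&3=3
[0]→row 3·2+0=6  col G=5
row: 10 vs 6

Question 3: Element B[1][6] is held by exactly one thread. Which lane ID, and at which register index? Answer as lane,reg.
c=6→G=6  r=1→T=0,p=1
L=6*4+0=24  i=1=1

24,1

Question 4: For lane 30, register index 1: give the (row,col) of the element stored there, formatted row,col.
L=30⇒gr=30>>2=7, th=30&3=2
[1]⇒row 2·2+1=5  col gr=7

5,7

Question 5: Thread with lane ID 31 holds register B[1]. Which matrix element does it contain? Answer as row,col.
31: grp=7,tig=3
[1] (3*2+1,7) = (7,7)

7,7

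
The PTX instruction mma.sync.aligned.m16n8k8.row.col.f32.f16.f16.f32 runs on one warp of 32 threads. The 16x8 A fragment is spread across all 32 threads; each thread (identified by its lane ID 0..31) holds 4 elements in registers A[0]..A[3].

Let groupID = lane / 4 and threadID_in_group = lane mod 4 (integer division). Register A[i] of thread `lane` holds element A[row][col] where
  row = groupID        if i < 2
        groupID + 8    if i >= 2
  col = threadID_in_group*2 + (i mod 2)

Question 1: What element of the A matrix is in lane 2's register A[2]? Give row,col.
lane 2→2/4=0, 2 mod 4=2
i=2  r:0+8→8  c:2·2+0→4

8,4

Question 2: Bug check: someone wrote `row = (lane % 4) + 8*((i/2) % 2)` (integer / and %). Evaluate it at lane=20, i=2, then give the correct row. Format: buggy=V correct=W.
buggy=8 correct=13

`(lane % 4) + 8*((i/2) % 2)`[20,2]⇒8
20: gr=5,th=0
[2] (5+8,0*2+0) = (13,0)
row: 8 vs 13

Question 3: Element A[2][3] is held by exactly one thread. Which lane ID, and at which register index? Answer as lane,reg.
9,1

r=2⇒gr=2,Rb=0  c=3⇒th=1,odd=1
L=2*4+1=9  i=0*2+1=1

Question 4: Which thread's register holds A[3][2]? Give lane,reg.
r=3→G=3,rhi=0  c=2→T=1,p=0
L=3*4+1=13  i=0*2+0=0

13,0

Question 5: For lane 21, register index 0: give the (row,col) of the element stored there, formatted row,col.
21: gid=5,tid=1
[0] (5+0,1*2+0) = (5,2)

5,2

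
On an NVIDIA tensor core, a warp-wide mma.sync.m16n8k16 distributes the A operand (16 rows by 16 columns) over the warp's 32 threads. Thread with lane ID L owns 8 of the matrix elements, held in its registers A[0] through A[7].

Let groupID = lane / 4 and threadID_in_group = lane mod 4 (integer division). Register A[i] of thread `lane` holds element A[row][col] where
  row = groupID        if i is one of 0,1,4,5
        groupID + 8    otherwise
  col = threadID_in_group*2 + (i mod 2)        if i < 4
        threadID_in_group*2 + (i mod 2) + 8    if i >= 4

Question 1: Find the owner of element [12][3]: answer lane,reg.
17,3

r:12=>grp=4,rB=1  c:3=>cB=0,tig=1,lo=1
L=4*4+1=17  i=0*4+1*2+1=3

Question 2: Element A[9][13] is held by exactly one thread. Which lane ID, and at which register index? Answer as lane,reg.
r=9->g=1,rb=1  c=13->cb=1,t=2,b0=1
L=1*4+2=6  i=1*4+1*2+1=7

6,7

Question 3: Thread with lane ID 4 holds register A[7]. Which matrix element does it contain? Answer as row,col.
lane 4: g=1 (4/4), t=0 (4%4)
i=7: r=1+8=9, c=0*2+1+8=9

9,9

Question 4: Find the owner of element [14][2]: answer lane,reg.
25,2

r=14→G=6,rhi=1  c=2→chi=0,T=1,p=0
L=6*4+1=25  i=0*4+1*2+0=2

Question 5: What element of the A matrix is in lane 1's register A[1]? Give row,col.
lane 1⇒1/4=0, 1 mod 4=1
i=1  r:0+0⇒0  c:2·1+1+0⇒3

0,3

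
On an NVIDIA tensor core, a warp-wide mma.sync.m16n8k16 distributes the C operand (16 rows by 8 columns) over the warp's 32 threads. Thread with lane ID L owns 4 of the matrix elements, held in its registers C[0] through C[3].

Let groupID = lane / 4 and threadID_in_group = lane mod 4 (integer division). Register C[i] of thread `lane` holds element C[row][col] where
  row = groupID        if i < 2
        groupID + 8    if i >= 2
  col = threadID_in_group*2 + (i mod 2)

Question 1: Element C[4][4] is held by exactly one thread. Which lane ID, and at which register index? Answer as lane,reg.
18,0

r=4→G=4,rhi=0  c=4→T=2,p=0
L=4*4+2=18  i=0*2+0=0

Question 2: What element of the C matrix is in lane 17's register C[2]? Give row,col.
12,2

lane 17=>17/4=4, 17 mod 4=1
i=2  r:4+8=>12  c:2·1+0=>2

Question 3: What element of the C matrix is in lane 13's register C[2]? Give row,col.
11,2

L=13->gid=13>>2=3, tid=13&3=1
[2]->row 3+8=11  col 1·2+0=2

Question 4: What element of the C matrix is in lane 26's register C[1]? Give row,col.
6,5

lane 26→26/4=6, 26 mod 4=2
i=1  r:6+0→6  c:2·2+1→5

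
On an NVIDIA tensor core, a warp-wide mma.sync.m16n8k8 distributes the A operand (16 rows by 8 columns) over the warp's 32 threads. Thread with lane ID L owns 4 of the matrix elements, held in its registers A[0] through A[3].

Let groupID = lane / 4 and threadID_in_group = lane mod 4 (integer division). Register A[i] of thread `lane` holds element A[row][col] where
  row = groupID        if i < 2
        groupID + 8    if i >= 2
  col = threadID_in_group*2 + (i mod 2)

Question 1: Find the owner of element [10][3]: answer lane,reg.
r=10->g=2,rb=1  c=3->t=1,b0=1
L=2*4+1=9  i=1*2+1=3

9,3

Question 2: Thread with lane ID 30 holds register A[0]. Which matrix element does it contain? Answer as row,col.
lane 30: gr=7 (30/4), th=2 (30%4)
i=0: r=7+0=7, c=2*2+0=4

7,4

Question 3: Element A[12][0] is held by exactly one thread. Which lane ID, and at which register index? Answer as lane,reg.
r=12⇒gr=4,Rb=1  c=0⇒th=0,odd=0
L=4*4+0=16  i=1*2+0=2

16,2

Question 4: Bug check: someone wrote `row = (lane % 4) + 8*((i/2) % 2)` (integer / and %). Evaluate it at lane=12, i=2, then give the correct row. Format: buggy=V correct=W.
`(lane % 4) + 8*((i/2) % 2)`[12,2]⇒8
lane 12: gr=3 (12/4), th=0 (12%4)
i=2: r=3+8=11, c=0*2+0=0
row: 8 vs 11

buggy=8 correct=11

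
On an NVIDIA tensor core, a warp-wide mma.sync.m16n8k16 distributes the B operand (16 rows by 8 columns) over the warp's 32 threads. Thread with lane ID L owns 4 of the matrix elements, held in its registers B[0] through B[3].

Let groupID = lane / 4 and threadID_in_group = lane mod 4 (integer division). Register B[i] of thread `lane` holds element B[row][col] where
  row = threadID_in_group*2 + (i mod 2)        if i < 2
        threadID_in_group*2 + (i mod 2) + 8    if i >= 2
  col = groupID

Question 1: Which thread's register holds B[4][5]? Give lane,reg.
22,0

c=5⇒gr=5  r=4⇒Rb=0,th=2,odd=0
L=5*4+2=22  i=0*2+0=0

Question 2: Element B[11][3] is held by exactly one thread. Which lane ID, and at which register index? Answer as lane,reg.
13,3

c: 3->gid=3  r: 11->r8=1,tid=1,i&1=1
L=3*4+1=13  i=1*2+1=3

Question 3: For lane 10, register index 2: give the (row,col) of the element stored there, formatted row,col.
lane 10: gr=2 (10/4), th=2 (10%4)
i=2: r=2*2+0+8=12, c=gr=2

12,2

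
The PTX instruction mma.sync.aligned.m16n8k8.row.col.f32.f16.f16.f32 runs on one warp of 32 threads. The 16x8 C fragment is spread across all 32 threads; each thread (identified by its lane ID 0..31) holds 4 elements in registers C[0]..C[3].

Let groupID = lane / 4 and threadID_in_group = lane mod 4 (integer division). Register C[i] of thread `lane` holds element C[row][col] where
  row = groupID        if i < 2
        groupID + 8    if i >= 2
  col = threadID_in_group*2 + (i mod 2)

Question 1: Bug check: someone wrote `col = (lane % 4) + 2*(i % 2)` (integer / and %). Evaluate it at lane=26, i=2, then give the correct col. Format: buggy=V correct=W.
buggy=2 correct=4

`(lane % 4) + 2*(i % 2)`[26,2]->2
lane 26: gid=6 (26/4), tid=2 (26%4)
i=2: r=6+8=14, c=2*2+0=4
col: 2 vs 4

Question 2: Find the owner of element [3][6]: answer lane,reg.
r: 3->gid=3,r8=0  c: 6->tid=3,i&1=0
L=3*4+3=15  i=0*2+0=0

15,0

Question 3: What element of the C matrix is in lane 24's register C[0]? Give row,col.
6,0

lane 24: gr=6 (24/4), th=0 (24%4)
i=0: r=6+0=6, c=0*2+0=0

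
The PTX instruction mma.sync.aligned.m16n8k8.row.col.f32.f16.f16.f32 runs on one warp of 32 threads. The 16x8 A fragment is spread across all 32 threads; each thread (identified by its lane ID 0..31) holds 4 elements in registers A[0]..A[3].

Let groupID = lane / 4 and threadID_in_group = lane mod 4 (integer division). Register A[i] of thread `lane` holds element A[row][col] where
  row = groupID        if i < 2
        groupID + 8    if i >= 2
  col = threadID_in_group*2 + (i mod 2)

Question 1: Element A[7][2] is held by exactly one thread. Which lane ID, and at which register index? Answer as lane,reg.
29,0

r:7=>grp=7,rB=0  c:2=>tig=1,lo=0
L=7*4+1=29  i=0*2+0=0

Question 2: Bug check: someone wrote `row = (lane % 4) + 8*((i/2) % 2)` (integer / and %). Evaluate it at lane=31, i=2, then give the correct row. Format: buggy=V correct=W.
`(lane % 4) + 8*((i/2) % 2)`[31,2]→11
L=31→G=31>>2=7, T=31&3=3
[2]→row 7+8=15  col 3·2+0=6
row: 11 vs 15

buggy=11 correct=15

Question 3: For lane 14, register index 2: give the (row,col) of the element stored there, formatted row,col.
lane 14=>14/4=3, 14 mod 4=2
i=2  r:3+8=>11  c:2·2+0=>4

11,4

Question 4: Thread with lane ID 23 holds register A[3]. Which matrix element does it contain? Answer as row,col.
lane 23->23/4=5, 23 mod 4=3
i=3  r:5+8->13  c:2·3+1->7

13,7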